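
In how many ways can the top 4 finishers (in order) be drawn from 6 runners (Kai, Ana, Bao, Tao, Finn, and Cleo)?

360

There are 6 choices for 1st place, 5 for 2nd, and so on down to 3 for position 4.
That gives 6 × 5 × 4 × 3 = 360.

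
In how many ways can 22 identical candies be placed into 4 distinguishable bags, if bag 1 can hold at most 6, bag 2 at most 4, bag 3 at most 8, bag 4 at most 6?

By stars and bars, unrestricted non-negative solutions to x_1+…+x_4 = 22 number C(22+3,3) = 2300.
Subtract solutions that violate a single cap (substitute x_i' = x_i − (cap_i+1)): x_1 ≥ 7 gives C(18,3) = 816; x_2 ≥ 5 gives C(20,3) = 1140; x_3 ≥ 9 gives C(16,3) = 560; x_4 ≥ 7 gives C(18,3) = 816. Together 3332.
Add back pairs where two caps are both exceeded: 286 + 84 + 165 + 165 + 286 + 84 = 1070.
Subtract triples: 4 + 20 + 0 + 4 = 28.
By inclusion–exclusion the count is 2300 − 3332 + 1070 − 28 = 10.

10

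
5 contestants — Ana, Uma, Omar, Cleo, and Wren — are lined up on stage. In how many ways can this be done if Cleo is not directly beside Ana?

72

Of the 5! = 120 arrangements, those with Cleo and Ana adjacent number 2 × 4! = 48 (treat the pair as a block with 2 internal orders).
Complementary counting: 120 − 48 = 72.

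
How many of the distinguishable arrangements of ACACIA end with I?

10

Fix I in the last position and arrange the remaining 5 letters.
Those 5 letters have A appearing 3 times and C appearing twice, giving (5)!/(3!·2!) = 10.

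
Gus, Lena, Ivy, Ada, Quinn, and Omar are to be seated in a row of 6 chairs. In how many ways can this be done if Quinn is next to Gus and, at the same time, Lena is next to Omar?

Treat {Quinn,Gus} as one block (2 orders) and {Lena,Omar} as another (2 orders).
That leaves 4 units to arrange: 2 × 2 × 4! = 4 × 24 = 96.

96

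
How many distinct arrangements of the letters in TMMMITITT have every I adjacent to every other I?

Treat the 2 copies of I as a single block. The multiset to arrange is then {II, M, M, M, T, T, T, T}, 8 items in all.
That gives (8)!/(4!·3!) = 280 arrangements.

280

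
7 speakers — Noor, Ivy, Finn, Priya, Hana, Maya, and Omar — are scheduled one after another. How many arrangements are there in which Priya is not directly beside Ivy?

3600

There are 7! = 5040 arrangements in all. If Priya and Ivy are adjacent, merging them into one block gives 2·(6)! = 1440 arrangements.
Complementary counting: 5040 − 1440 = 3600.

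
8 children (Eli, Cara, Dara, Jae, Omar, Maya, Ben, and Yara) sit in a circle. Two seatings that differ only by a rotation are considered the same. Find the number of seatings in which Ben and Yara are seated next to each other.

1440

Treat {Ben, Yara} as one unit (2 internal orders) and seat the resulting 7 units around the table: (6)! circular arrangements.
So 2 × (6)! = 2 × 720 = 1440.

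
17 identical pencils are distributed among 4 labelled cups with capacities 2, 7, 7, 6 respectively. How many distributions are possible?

Without the upper bounds there are C(20,3) = 1140 ways to split 17 among 4 cups.
Subtract solutions that violate a single cap (substitute x_i' = x_i − (cap_i+1)): x_1 ≥ 3 gives C(17,3) = 680; x_2 ≥ 8 gives C(12,3) = 220; x_3 ≥ 8 gives C(12,3) = 220; x_4 ≥ 7 gives C(13,3) = 286. Together 1406.
Add back pairs where two caps are both exceeded: 84 + 84 + 120 + 4 + 10 + 10 = 312.
By inclusion–exclusion the count is 1140 − 1406 + 312 = 46.

46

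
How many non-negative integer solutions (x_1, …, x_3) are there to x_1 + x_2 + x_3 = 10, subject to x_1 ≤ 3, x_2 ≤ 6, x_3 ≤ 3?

By stars and bars, unrestricted non-negative solutions to x_1+…+x_3 = 10 number C(10+2,2) = 66.
Subtract solutions that violate a single cap (substitute x_i' = x_i − (cap_i+1)): x_1 ≥ 4 gives C(8,2) = 28; x_2 ≥ 7 gives C(5,2) = 10; x_3 ≥ 4 gives C(8,2) = 28. Together 66.
Add back pairs where two caps are both exceeded: 0 + 6 + 0 = 6.
By inclusion–exclusion the count is 66 − 66 + 6 = 6.

6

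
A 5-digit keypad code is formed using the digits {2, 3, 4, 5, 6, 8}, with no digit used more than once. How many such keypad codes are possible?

720

Choose and order 5 of the 6 symbols: the first digit has 6 options, the next 5, and so on down to 2.
6 × 5 × 4 × 3 × 2 = 720.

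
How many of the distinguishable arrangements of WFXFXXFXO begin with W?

280

Fix W in the first position and arrange the remaining 8 letters.
Those 8 letters have F appearing 3 times and X appearing 4 times, giving (8)!/(4!·3!) = 280.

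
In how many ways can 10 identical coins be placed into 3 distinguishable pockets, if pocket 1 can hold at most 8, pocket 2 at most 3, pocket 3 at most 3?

Without the upper bounds there are C(12,2) = 66 ways to split 10 among 3 pockets.
Subtract solutions that violate a single cap (substitute x_i' = x_i − (cap_i+1)): x_1 ≥ 9 gives C(3,2) = 3; x_2 ≥ 4 gives C(8,2) = 28; x_3 ≥ 4 gives C(8,2) = 28. Together 59.
Add back pairs where two caps are both exceeded: 0 + 0 + 6 = 6.
By inclusion–exclusion the count is 66 − 59 + 6 = 13.

13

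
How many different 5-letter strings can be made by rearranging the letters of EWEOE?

20

The 5 letters of EWEOE have repeats: E appearing 3 times.
Dividing 5! = 120 by 3! = 6 for the repeated letters gives 20.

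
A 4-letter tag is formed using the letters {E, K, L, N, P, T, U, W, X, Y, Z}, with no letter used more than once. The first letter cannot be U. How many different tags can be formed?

7200

The first letter has 11−1 = 10 choices (anything except U).
The remaining 3 letters are filled from the other 10 symbols without repetition: 10 × 9 × 8 = 720.
Total: 10 × 720 = 7200.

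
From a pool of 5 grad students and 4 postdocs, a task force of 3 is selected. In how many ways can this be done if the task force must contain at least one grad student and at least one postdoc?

Total 3-person selections from all 9: C(9,3) = 84.
Selections missing a whole group: no grad students → C(4,3) = 4; no postdocs → C(5,3) = 10.
Both groups omitted at once is impossible, so 84 − 14 = 70.

70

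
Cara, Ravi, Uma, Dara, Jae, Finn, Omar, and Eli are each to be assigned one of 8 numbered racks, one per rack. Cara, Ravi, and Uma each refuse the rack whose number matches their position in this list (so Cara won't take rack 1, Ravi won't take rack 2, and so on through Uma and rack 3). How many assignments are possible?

27240

Let Aᵢ (for i ∈ {1, 2, 3}) be the placements that put person i in their forbidden rack. Any j of these fix j positions, leaving (8−j)! ways to fill the rest, and there are C(3,j) ways to pick which j.
By inclusion–exclusion, the number of valid placements is Σ_{j=0}^{3} (−1)^j C(3,j)·(8−j)!.
Computing: 40320 − 15120 + 2160 − 120 = 27240.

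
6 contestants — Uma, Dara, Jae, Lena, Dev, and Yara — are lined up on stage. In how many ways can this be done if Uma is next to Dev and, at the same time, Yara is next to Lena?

Treat {Uma,Dev} as one block (2 orders) and {Yara,Lena} as another (2 orders).
That leaves 4 units to arrange: 2 × 2 × 4! = 4 × 24 = 96.

96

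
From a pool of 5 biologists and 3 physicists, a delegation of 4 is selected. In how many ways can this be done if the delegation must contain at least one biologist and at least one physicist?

Total 4-person selections from all 8: C(8,4) = 70.
Subtract selections that omit an entire group: no biologists → C(3,4) = 0; no physicists → C(5,4) = 5.
Both groups omitted at once is impossible, so 70 − 5 = 65.

65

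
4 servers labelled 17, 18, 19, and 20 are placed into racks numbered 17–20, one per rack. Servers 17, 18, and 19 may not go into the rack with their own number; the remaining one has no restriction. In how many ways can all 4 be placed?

11

Let Aᵢ (for i ∈ {17, 18, 19}) be the placements that put server i in its forbidden rack. Any j of these fix j positions, leaving (4−j)! ways to fill the rest, and there are C(3,j) ways to pick which j.
By inclusion–exclusion, the number of valid placements is Σ_{j=0}^{3} (−1)^j C(3,j)·(4−j)!.
Computing: 24 − 18 + 6 − 1 = 11.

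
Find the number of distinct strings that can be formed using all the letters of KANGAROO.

Letter multiplicities in KANGAROO: A×2, G×1, K×1, N×1, O×2, R×1.
So there are 8! / (2!·2!) = 10080 distinguishable arrangements.

10080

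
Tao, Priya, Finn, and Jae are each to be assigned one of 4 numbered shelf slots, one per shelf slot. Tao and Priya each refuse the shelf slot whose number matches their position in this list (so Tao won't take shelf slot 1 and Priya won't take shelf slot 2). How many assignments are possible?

Let Aᵢ (for i ∈ {1, 2}) be the placements that put person i in their forbidden shelf slot. Any j of these fix j positions, leaving (4−j)! ways to fill the rest, and there are C(2,j) ways to pick which j.
By inclusion–exclusion, the number of valid placements is Σ_{j=0}^{2} (−1)^j C(2,j)·(4−j)!.
Computing: 24 − 12 + 2 = 14.

14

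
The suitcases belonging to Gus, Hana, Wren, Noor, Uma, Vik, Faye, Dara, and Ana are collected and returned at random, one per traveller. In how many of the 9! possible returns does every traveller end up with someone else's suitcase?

This is the derangement count D_9: permutations of 9 items with no fixed point.
By inclusion–exclusion this is Σ_{j=0}^{9} (−1)^j C(9,j)·(9−j)!.
Computing: 362880 − 362880 + 181440 − 60480 + 15120 − 3024 + 504 − 72 + 9 − 1 = 133496.

133496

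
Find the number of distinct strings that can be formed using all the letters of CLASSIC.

1260

Letter multiplicities in CLASSIC: A×1, C×2, I×1, L×1, S×2.
The number of distinct arrangements is 7!/(2!·2!) = 5040/4 = 1260.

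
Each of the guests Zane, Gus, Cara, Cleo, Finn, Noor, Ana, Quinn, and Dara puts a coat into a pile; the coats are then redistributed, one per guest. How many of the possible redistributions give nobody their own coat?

Let Aᵢ be the assignments in which guest i gets their own coat. We want the size of the complement of A₁∪…∪A_9.
By inclusion–exclusion this is Σ_{j=0}^{9} (−1)^j C(9,j)·(9−j)!.
Computing: 362880 − 362880 + 181440 − 60480 + 15120 − 3024 + 504 − 72 + 9 − 1 = 133496.

133496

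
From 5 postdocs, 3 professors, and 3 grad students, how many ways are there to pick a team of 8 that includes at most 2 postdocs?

Split by how many postdocs are chosen (0 through 2).
Sum: C(5,0)·C(6,8) + C(5,1)·C(6,7) + C(5,2)·C(6,6) = 0 + 0 + 10 = 10.

10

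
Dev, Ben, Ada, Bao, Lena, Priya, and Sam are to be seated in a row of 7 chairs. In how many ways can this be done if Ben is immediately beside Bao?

1440

Glue Ben and Bao into one block (2 internal orders), leaving 6 units to arrange in a row.
So the count is 2·(6)! = 1440.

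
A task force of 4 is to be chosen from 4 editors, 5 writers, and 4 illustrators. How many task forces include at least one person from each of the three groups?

400

With no constraint there are C(13,4) = 715 possible selections.
Selections missing a whole group: no editors → C(9,4) = 126; no writers → C(8,4) = 70; no illustrators → C(9,4) = 126.
Add back selections omitting two groups (i.e. drawn from a single group): C(4,4) + C(5,4) + C(4,4) = 7.
By inclusion–exclusion: 715 − 322 + 7 = 400.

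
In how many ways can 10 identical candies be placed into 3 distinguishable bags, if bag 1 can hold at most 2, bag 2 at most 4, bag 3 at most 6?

6

By stars and bars, unrestricted non-negative solutions to x_1+…+x_3 = 10 number C(10+2,2) = 66.
Subtract solutions that violate a single cap (substitute x_i' = x_i − (cap_i+1)): x_1 ≥ 3 gives C(9,2) = 36; x_2 ≥ 5 gives C(7,2) = 21; x_3 ≥ 7 gives C(5,2) = 10. Together 67.
Add back pairs where two caps are both exceeded: 6 + 1 + 0 = 7.
By inclusion–exclusion the count is 66 − 67 + 7 = 6.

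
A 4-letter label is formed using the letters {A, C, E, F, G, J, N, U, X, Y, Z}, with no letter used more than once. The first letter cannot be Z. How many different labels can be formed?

7200

The first letter has 11−1 = 10 choices (anything except Z).
The remaining 3 letters are filled from the other 10 symbols without repetition: 10 × 9 × 8 = 720.
Total: 10 × 720 = 7200.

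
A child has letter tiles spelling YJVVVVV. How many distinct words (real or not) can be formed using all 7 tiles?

42

YJVVVVV has 7 letters with V appearing 5 times.
So there are 7! / (5!) = 42 distinguishable arrangements.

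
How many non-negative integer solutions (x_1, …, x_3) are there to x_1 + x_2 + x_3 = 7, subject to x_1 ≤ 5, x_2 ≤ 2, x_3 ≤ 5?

Without the upper bounds there are C(9,2) = 36 ways to split 7 among 3 variables.
Subtract solutions that violate a single cap (substitute x_i' = x_i − (cap_i+1)): x_1 ≥ 6 gives C(3,2) = 3; x_2 ≥ 3 gives C(6,2) = 15; x_3 ≥ 6 gives C(3,2) = 3. Together 21.
No two caps can be exceeded simultaneously, so the pair terms are all 0.
By inclusion–exclusion the count is 36 − 21 + 0 = 15.

15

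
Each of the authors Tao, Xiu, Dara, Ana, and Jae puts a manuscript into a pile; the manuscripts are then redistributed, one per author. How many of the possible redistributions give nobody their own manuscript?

44

Let Aᵢ be the assignments in which author i gets their own manuscript. We want the size of the complement of A₁∪…∪A_5.
By inclusion–exclusion this is Σ_{j=0}^{5} (−1)^j C(5,j)·(5−j)!.
Computing: 120 − 120 + 60 − 20 + 5 − 1 = 44.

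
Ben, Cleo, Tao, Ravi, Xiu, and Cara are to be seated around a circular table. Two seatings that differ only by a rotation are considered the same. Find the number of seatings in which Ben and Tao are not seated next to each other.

72

Without the restriction there are (5)! = 120 seatings.
Those with Ben next to Tao: fuse the pair into one unit and seat 5 units around a circle — 2·(4)! = 48.
Subtracting, 120 − 48 = 72.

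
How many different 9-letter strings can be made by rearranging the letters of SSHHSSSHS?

84

Letter multiplicities in SSHHSSSHS: H×3, S×6.
The number of distinct arrangements is 9!/(6!·3!) = 362880/4320 = 84.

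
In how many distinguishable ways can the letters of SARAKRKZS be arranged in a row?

22680

The 9 letters of SARAKRKZS have repeats: A appearing twice, K appearing twice, R appearing twice, and S appearing twice.
The number of distinct arrangements is 9!/(2!·2!·2!·2!) = 362880/16 = 22680.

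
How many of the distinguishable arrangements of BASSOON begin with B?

Fix B in the first position and arrange the remaining 6 letters.
Those 6 letters have O appearing twice and S appearing twice, giving (6)!/(2!·2!) = 180.

180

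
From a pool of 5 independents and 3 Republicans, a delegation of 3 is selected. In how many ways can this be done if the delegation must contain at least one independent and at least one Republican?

45

Unrestricted: C(8,3) = 56 ways to pick any 3 of the 8.
Selections missing a whole group: no independents → C(3,3) = 1; no Republicans → C(5,3) = 10.
Both groups omitted at once is impossible, so 56 − 11 = 45.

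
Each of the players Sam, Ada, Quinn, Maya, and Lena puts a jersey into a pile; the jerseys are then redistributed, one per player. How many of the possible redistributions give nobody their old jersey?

Count assignments avoiding every fixed point. For any j of the 5 players fixed to their old jersey, the other 5−j can be arranged in (5−j)! ways.
By inclusion–exclusion this is Σ_{j=0}^{5} (−1)^j C(5,j)·(5−j)!.
Computing: 120 − 120 + 60 − 20 + 5 − 1 = 44.

44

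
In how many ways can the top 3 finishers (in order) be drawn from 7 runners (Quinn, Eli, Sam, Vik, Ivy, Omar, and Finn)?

210

This is an ordered selection of 3 from 7: P(7,3).
That gives 7 × 6 × 5 = 210.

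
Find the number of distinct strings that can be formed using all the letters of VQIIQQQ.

VQIIQQQ has 7 letters with I appearing twice and Q appearing 4 times.
So there are 7! / (4!·2!) = 105 distinguishable arrangements.

105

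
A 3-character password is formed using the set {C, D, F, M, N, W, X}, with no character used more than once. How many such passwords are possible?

210

This is a permutation of 3 out of 7: P(7,3) = 7!/4!.
7 × 6 × 5 = 210.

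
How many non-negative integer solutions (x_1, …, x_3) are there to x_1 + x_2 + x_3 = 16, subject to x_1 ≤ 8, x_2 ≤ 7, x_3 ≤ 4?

By stars and bars, unrestricted non-negative solutions to x_1+…+x_3 = 16 number C(16+2,2) = 153.
Subtract solutions that violate a single cap (substitute x_i' = x_i − (cap_i+1)): x_1 ≥ 9 gives C(9,2) = 36; x_2 ≥ 8 gives C(10,2) = 45; x_3 ≥ 5 gives C(13,2) = 78. Together 159.
Add back pairs where two caps are both exceeded: 0 + 6 + 10 = 16.
By inclusion–exclusion the count is 153 − 159 + 16 = 10.

10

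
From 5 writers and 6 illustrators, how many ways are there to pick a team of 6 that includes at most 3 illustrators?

281

Split by how many illustrators are chosen (0 through 3).
Sum: C(6,0)·C(5,6) + C(6,1)·C(5,5) + C(6,2)·C(5,4) + C(6,3)·C(5,3) = 0 + 6 + 75 + 200 = 281.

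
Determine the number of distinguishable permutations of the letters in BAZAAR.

120

The 6 letters of BAZAAR have repeats: A appearing 3 times.
So there are 6! / (3!) = 120 distinguishable arrangements.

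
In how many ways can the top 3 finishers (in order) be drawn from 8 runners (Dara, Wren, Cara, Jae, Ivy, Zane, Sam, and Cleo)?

336

There are 8 choices for 1st place, 7 for 2nd, and 6 for 3rd.
That gives 8 × 7 × 6 = 336.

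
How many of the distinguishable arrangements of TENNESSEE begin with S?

With the first slot taken by S, it remains to arrange the other 8 letters (TENNESEE).
Those 8 letters have E appearing 4 times and N appearing twice, giving (8)!/(4!·2!) = 840.

840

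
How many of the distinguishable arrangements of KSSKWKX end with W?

60

Fix W in the last position and arrange the remaining 6 letters.
Those 6 letters have K appearing 3 times and S appearing twice, giving (6)!/(3!·2!) = 60.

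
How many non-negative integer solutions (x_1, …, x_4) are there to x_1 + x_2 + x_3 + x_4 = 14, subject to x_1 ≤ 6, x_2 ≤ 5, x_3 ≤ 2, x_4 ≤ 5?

31

By stars and bars, unrestricted non-negative solutions to x_1+…+x_4 = 14 number C(14+3,3) = 680.
Subtract solutions that violate a single cap (substitute x_i' = x_i − (cap_i+1)): x_1 ≥ 7 gives C(10,3) = 120; x_2 ≥ 6 gives C(11,3) = 165; x_3 ≥ 3 gives C(14,3) = 364; x_4 ≥ 6 gives C(11,3) = 165. Together 814.
Add back pairs where two caps are both exceeded: 4 + 35 + 4 + 56 + 10 + 56 = 165.
By inclusion–exclusion the count is 680 − 814 + 165 = 31.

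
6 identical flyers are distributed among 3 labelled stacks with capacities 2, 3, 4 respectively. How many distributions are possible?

9

By stars and bars, unrestricted non-negative solutions to x_1+…+x_3 = 6 number C(6+2,2) = 28.
Subtract solutions that violate a single cap (substitute x_i' = x_i − (cap_i+1)): x_1 ≥ 3 gives C(5,2) = 10; x_2 ≥ 4 gives C(4,2) = 6; x_3 ≥ 5 gives C(3,2) = 3. Together 19.
No two caps can be exceeded simultaneously, so the pair terms are all 0.
By inclusion–exclusion the count is 28 − 19 + 0 = 9.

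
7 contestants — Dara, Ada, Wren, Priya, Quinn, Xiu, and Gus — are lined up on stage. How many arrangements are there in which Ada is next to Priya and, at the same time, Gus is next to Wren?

480

Treat {Ada,Priya} as one block (2 orders) and {Gus,Wren} as another (2 orders).
That leaves 5 units to arrange: 2 × 2 × 5! = 4 × 120 = 480.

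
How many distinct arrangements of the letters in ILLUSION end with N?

Fix N in the last position and arrange the remaining 7 letters.
Those 7 letters have I appearing twice and L appearing twice, giving (7)!/(2!·2!) = 1260.

1260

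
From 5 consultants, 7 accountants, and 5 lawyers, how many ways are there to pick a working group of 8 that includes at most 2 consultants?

13695

Split by how many consultants are chosen (0 through 2).
Sum: C(5,0)·C(12,8) + C(5,1)·C(12,7) + C(5,2)·C(12,6) = 495 + 3960 + 9240 = 13695.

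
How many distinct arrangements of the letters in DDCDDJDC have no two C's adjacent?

126

There are 8!/(5!·2!) = 168 arrangements of DDCDDJDC in total.
If the two C's are adjacent, glue them into one block, leaving 7 items to arrange: (7)!/(5!) = 42 ways.
Subtracting, 168 − 42 = 126 arrangements keep the C's apart.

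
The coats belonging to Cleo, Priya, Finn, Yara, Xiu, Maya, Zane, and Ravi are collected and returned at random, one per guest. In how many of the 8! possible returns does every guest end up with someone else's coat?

Let Aᵢ be the assignments in which guest i gets their own coat. We want the size of the complement of A₁∪…∪A_8.
By inclusion–exclusion this is Σ_{j=0}^{8} (−1)^j C(8,j)·(8−j)!.
Computing: 40320 − 40320 + 20160 − 6720 + 1680 − 336 + 56 − 8 + 1 = 14833.

14833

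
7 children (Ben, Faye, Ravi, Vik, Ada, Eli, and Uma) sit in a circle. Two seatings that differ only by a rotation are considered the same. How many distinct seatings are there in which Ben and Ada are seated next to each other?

Treat {Ben, Ada} as one unit (2 internal orders) and seat the resulting 6 units around the table: (5)! circular arrangements.
So 2 × (5)! = 2 × 120 = 240.

240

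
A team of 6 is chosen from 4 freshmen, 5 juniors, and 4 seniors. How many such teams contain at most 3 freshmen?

1680

Split by how many freshmen are chosen (0 through 3).
Sum: C(4,0)·C(9,6) + C(4,1)·C(9,5) + C(4,2)·C(9,4) + C(4,3)·C(9,3) = 84 + 504 + 756 + 336 = 1680.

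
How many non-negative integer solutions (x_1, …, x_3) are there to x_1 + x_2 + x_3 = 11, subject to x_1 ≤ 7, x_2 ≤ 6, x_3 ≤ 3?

By stars and bars, unrestricted non-negative solutions to x_1+…+x_3 = 11 number C(11+2,2) = 78.
Subtract solutions that violate a single cap (substitute x_i' = x_i − (cap_i+1)): x_1 ≥ 8 gives C(5,2) = 10; x_2 ≥ 7 gives C(6,2) = 15; x_3 ≥ 4 gives C(9,2) = 36. Together 61.
Add back pairs where two caps are both exceeded: 0 + 0 + 1 = 1.
By inclusion–exclusion the count is 78 − 61 + 1 = 18.

18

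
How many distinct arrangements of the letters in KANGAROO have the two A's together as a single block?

Treat the 2 copies of A as a single block. The multiset to arrange is then {AA, G, K, N, O, O, R}, 7 items in all.
That gives (7)!/(2!) = 2520 arrangements.

2520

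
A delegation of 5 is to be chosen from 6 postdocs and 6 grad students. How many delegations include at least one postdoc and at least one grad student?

Unrestricted: C(12,5) = 792 ways to pick any 5 of the 12.
Selections missing a whole group: no postdocs → C(6,5) = 6; no grad students → C(6,5) = 6.
Both groups omitted at once is impossible, so 792 − 12 = 780.

780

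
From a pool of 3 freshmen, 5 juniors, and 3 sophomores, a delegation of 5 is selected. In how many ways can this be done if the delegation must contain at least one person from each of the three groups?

345

Unrestricted: C(11,5) = 462 ways to pick any 5 of the 11.
Subtract selections that omit an entire group: no freshmen → C(8,5) = 56; no juniors → C(6,5) = 6; no sophomores → C(8,5) = 56.
Add back selections omitting two groups (i.e. drawn from a single group): C(3,5) + C(5,5) + C(3,5) = 1.
By inclusion–exclusion: 462 − 118 + 1 = 345.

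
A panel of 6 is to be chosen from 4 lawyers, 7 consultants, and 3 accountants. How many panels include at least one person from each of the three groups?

With no constraint there are C(14,6) = 3003 possible selections.
Selections missing a whole group: no lawyers → C(10,6) = 210; no consultants → C(7,6) = 7; no accountants → C(11,6) = 462.
Add back selections omitting two groups (i.e. drawn from a single group): C(4,6) + C(7,6) + C(3,6) = 7.
By inclusion–exclusion: 3003 − 679 + 7 = 2331.

2331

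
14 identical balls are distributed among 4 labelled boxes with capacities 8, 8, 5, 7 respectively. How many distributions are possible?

320

Ignoring the caps, the number of non-negative solutions to x_1+…+x_4 = 14 is C(17,3) = 680.
Subtract solutions that violate a single cap (substitute x_i' = x_i − (cap_i+1)): x_1 ≥ 9 gives C(8,3) = 56; x_2 ≥ 9 gives C(8,3) = 56; x_3 ≥ 6 gives C(11,3) = 165; x_4 ≥ 8 gives C(9,3) = 84. Together 361.
Add back pairs where two caps are both exceeded: 0 + 0 + 0 + 0 + 0 + 1 = 1.
By inclusion–exclusion the count is 680 − 361 + 1 = 320.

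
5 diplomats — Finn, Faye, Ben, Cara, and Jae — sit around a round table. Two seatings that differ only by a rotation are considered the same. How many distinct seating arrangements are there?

Around a circle, 5 distinct people have 5!/5 = (4)! = 24 rotationally distinct seatings.

24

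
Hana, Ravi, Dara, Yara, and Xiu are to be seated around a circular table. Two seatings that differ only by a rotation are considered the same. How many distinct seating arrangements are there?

Fix one person's seat to break rotational symmetry; the remaining 4 people can be arranged in (4)! = 24 ways.

24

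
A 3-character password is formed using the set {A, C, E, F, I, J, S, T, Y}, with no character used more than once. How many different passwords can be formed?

Choose and order 3 of the 9 symbols: the first character has 9 options, the next 8, then 7.
That product is 9 × 8 × 7 = 504.

504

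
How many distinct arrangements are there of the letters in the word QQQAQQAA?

The 8 letters of QQQAQQAA have repeats: A appearing 3 times and Q appearing 5 times.
Dividing 8! = 40320 by 5!·3! = 720 for the repeated letters gives 56.

56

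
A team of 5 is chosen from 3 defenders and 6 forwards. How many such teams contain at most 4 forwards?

Split by how many forwards are chosen (0 through 4).
Sum: C(6,0)·C(3,5) + C(6,1)·C(3,4) + C(6,2)·C(3,3) + C(6,3)·C(3,2) + C(6,4)·C(3,1) = 0 + 0 + 15 + 60 + 45 = 120.

120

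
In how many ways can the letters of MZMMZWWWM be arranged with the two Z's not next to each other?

980

Total arrangements of MZMMZWWWM: 9!/(4!·3!·2!) = 1260.
If the two Z's are adjacent, glue them into one block, leaving 8 items to arrange: (8)!/(4!·3!) = 280 ways.
Hence 1260 − 280 = 980.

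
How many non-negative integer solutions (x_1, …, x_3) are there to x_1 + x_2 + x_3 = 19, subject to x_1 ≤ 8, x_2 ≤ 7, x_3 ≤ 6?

Without the upper bounds there are C(21,2) = 210 ways to split 19 among 3 variables.
Subtract solutions that violate a single cap (substitute x_i' = x_i − (cap_i+1)): x_1 ≥ 9 gives C(12,2) = 66; x_2 ≥ 8 gives C(13,2) = 78; x_3 ≥ 7 gives C(14,2) = 91. Together 235.
Add back pairs where two caps are both exceeded: 6 + 10 + 15 = 31.
By inclusion–exclusion the count is 210 − 235 + 31 = 6.

6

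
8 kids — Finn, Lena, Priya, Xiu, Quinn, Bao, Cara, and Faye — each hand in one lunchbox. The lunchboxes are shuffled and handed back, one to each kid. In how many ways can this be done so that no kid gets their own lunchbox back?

14833

This is the derangement count D_8: permutations of 8 items with no fixed point.
By inclusion–exclusion this is Σ_{j=0}^{8} (−1)^j C(8,j)·(8−j)!.
Computing: 40320 − 40320 + 20160 − 6720 + 1680 − 336 + 56 − 8 + 1 = 14833.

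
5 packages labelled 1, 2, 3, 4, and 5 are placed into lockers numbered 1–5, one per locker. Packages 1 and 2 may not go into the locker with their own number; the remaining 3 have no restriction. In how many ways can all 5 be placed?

Let Aᵢ (for i ∈ {1, 2}) be the placements that put package i in its forbidden locker. Any j of these fix j positions, leaving (5−j)! ways to fill the rest, and there are C(2,j) ways to pick which j.
By inclusion–exclusion, the number of valid placements is Σ_{j=0}^{2} (−1)^j C(2,j)·(5−j)!.
Computing: 120 − 48 + 6 = 78.

78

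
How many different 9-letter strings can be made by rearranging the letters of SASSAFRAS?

SASSAFRAS has 9 letters with A appearing 3 times and S appearing 4 times.
So there are 9! / (4!·3!) = 2520 distinguishable arrangements.

2520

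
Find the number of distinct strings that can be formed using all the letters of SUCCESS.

420

SUCCESS has 7 letters with C appearing twice and S appearing 3 times.
Dividing 7! = 5040 by 3!·2! = 12 for the repeated letters gives 420.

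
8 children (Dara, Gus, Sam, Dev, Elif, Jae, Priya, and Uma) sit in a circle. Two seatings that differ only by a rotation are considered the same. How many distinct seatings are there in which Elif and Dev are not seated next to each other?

All circular seatings of 8 people number (7)! = 5040.
Seatings with Elif beside Dev: treat them as a block with 2 internal orders, giving 2 × (6)! = 1440.
Subtracting, 5040 − 1440 = 3600.

3600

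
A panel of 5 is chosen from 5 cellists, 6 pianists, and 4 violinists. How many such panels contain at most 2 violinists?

Split by how many violinists are chosen (0 through 2).
Sum: C(4,0)·C(11,5) + C(4,1)·C(11,4) + C(4,2)·C(11,3) = 462 + 1320 + 990 = 2772.

2772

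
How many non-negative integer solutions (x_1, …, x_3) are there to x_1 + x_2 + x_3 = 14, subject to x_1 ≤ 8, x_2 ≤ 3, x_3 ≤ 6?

10

By stars and bars, unrestricted non-negative solutions to x_1+…+x_3 = 14 number C(14+2,2) = 120.
Subtract solutions that violate a single cap (substitute x_i' = x_i − (cap_i+1)): x_1 ≥ 9 gives C(7,2) = 21; x_2 ≥ 4 gives C(12,2) = 66; x_3 ≥ 7 gives C(9,2) = 36. Together 123.
Add back pairs where two caps are both exceeded: 3 + 0 + 10 = 13.
By inclusion–exclusion the count is 120 − 123 + 13 = 10.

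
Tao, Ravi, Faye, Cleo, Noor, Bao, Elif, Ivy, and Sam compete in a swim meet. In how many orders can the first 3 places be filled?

504

This is an ordered selection of 3 from 9: P(9,3).
That gives 9 × 8 × 7 = 504.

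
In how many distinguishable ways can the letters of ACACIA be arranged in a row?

Letter multiplicities in ACACIA: A×3, C×2, I×1.
The number of distinct arrangements is 6!/(3!·2!) = 720/12 = 60.

60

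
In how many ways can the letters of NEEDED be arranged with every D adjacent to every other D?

Treat the 2 copies of D as a single block. The multiset to arrange is then {DD, E, E, E, N}, 5 items in all.
That gives (5)!/(3!) = 20 arrangements.

20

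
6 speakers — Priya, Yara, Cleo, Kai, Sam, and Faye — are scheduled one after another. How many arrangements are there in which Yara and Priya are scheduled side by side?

240

Glue Yara and Priya into one block (2 internal orders), leaving 5 units to arrange in a row.
That gives 2 × 5! = 2 × 120 = 240.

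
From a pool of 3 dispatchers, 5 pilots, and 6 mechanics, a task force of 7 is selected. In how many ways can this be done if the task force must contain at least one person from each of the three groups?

3058

Unrestricted: C(14,7) = 3432 ways to pick any 7 of the 14.
Selections missing a whole group: no dispatchers → C(11,7) = 330; no pilots → C(9,7) = 36; no mechanics → C(8,7) = 8.
Add back selections omitting two groups (i.e. drawn from a single group): C(3,7) + C(5,7) + C(6,7) = 0.
By inclusion–exclusion: 3432 − 374 + 0 = 3058.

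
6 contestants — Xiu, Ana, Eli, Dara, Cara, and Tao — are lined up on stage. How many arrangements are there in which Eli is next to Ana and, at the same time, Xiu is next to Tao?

96

Treat {Eli,Ana} as one block (2 orders) and {Xiu,Tao} as another (2 orders).
That leaves 4 units to arrange: 2 × 2 × 4! = 4 × 24 = 96.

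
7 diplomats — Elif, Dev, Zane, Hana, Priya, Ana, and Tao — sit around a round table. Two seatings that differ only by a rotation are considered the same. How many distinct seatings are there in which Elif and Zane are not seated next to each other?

480

Without the restriction there are (6)! = 720 seatings.
Those with Elif next to Zane: fuse the pair into one unit and seat 6 units around a circle — 2·(5)! = 240.
Subtracting, 720 − 240 = 480.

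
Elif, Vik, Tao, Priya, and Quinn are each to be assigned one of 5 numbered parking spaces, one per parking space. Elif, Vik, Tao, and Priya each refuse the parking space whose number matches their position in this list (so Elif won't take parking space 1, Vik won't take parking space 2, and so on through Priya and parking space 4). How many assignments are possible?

Let Aᵢ (for 1 ≤ i ≤ 4) be the placements that put person i in their forbidden parking space. Any j of these fix j positions, leaving (5−j)! ways to fill the rest, and there are C(4,j) ways to pick which j.
By inclusion–exclusion, the number of valid placements is Σ_{j=0}^{4} (−1)^j C(4,j)·(5−j)!.
Computing: 120 − 96 + 36 − 8 + 1 = 53.

53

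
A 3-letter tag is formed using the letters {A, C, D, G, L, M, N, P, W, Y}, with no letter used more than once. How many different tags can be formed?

With no repetition, fill the 3 letters in order: 10 choices, then 9, down to 8.
That product is 10 × 9 × 8 = 720.

720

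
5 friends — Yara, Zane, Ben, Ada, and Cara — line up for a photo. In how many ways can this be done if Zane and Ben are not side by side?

There are 5! = 120 arrangements in all. If Zane and Ben are adjacent, merging them into one block gives 2·(4)! = 48 arrangements.
So 120 − 48 = 72 arrangements keep them apart.

72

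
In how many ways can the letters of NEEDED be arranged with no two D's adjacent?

There are 6!/(3!·2!) = 60 arrangements of NEEDED in total.
Arrangements with the D's together: treat DD as one letter, giving (5)!/(3!) = 20.
Subtracting, 60 − 20 = 40 arrangements keep the D's apart.

40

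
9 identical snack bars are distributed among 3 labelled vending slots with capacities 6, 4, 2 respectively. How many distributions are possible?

By stars and bars, unrestricted non-negative solutions to x_1+…+x_3 = 9 number C(9+2,2) = 55.
Subtract solutions that violate a single cap (substitute x_i' = x_i − (cap_i+1)): x_1 ≥ 7 gives C(4,2) = 6; x_2 ≥ 5 gives C(6,2) = 15; x_3 ≥ 3 gives C(8,2) = 28. Together 49.
Add back pairs where two caps are both exceeded: 0 + 0 + 3 = 3.
By inclusion–exclusion the count is 55 − 49 + 3 = 9.

9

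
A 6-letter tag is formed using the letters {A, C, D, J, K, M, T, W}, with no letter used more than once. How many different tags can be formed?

This is a permutation of 6 out of 8: P(8,6) = 8!/2!.
That product is 8 × 7 × 6 × 5 × 4 × 3 = 20160.

20160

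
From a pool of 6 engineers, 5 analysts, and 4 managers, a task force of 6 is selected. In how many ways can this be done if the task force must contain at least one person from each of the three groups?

Unrestricted: C(15,6) = 5005 ways to pick any 6 of the 15.
Subtract selections that omit an entire group: no engineers → C(9,6) = 84; no analysts → C(10,6) = 210; no managers → C(11,6) = 462.
Add back selections omitting two groups (i.e. drawn from a single group): C(6,6) + C(5,6) + C(4,6) = 1.
By inclusion–exclusion: 5005 − 756 + 1 = 4250.

4250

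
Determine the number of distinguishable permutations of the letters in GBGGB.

GBGGB has 5 letters with B appearing twice and G appearing 3 times.
So there are 5! / (3!·2!) = 10 distinguishable arrangements.

10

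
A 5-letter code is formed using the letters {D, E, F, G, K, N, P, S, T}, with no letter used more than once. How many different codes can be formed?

With no repetition, fill the 5 letters in order: 9 choices, then 8, down to 5.
9 × 8 × 7 × 6 × 5 = 15120.

15120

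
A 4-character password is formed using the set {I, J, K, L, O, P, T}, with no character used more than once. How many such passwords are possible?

840

Choose and order 4 of the 7 symbols: the first character has 7 options, the next 6, then 5, 4.
7 × 6 × 5 × 4 = 840.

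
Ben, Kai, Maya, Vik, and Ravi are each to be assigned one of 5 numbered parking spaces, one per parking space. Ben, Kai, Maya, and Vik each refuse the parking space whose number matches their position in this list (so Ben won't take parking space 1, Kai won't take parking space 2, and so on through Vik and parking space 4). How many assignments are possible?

Let Aᵢ (for 1 ≤ i ≤ 4) be the placements that put person i in their forbidden parking space. Any j of these fix j positions, leaving (5−j)! ways to fill the rest, and there are C(4,j) ways to pick which j.
By inclusion–exclusion, the number of valid placements is Σ_{j=0}^{4} (−1)^j C(4,j)·(5−j)!.
Computing: 120 − 96 + 36 − 8 + 1 = 53.

53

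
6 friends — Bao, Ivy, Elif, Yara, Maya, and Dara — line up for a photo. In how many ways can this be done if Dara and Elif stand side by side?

240

Glue Dara and Elif into one block (2 internal orders), leaving 5 units to arrange in a row.
That gives 2 × 5! = 2 × 120 = 240.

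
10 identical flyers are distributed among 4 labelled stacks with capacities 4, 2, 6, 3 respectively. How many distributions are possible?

41

By stars and bars, unrestricted non-negative solutions to x_1+…+x_4 = 10 number C(10+3,3) = 286.
Subtract solutions that violate a single cap (substitute x_i' = x_i − (cap_i+1)): x_1 ≥ 5 gives C(8,3) = 56; x_2 ≥ 3 gives C(10,3) = 120; x_3 ≥ 7 gives C(6,3) = 20; x_4 ≥ 4 gives C(9,3) = 84. Together 280.
Add back pairs where two caps are both exceeded: 10 + 0 + 4 + 1 + 20 + 0 = 35.
By inclusion–exclusion the count is 286 − 280 + 35 = 41.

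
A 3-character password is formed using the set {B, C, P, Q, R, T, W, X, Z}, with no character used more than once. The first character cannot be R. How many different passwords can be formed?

448

The first character has 9−1 = 8 choices (anything except R).
The remaining 2 characters are filled from the other 8 symbols without repetition: 8 × 7 = 56.
Total: 8 × 56 = 448.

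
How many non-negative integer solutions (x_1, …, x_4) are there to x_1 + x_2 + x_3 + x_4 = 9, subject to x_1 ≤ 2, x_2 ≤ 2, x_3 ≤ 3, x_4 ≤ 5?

By stars and bars, unrestricted non-negative solutions to x_1+…+x_4 = 9 number C(9+3,3) = 220.
Subtract solutions that violate a single cap (substitute x_i' = x_i − (cap_i+1)): x_1 ≥ 3 gives C(9,3) = 84; x_2 ≥ 3 gives C(9,3) = 84; x_3 ≥ 4 gives C(8,3) = 56; x_4 ≥ 6 gives C(6,3) = 20. Together 244.
Add back pairs where two caps are both exceeded: 20 + 10 + 1 + 10 + 1 + 0 = 42.
By inclusion–exclusion the count is 220 − 244 + 42 = 18.

18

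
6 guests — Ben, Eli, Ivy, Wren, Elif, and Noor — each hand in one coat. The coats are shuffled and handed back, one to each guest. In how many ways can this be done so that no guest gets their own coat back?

265

Count assignments avoiding every fixed point. For any j of the 6 guests fixed to their own coat, the other 6−j can be arranged in (6−j)! ways.
By inclusion–exclusion this is Σ_{j=0}^{6} (−1)^j C(6,j)·(6−j)!.
Computing: 720 − 720 + 360 − 120 + 30 − 6 + 1 = 265.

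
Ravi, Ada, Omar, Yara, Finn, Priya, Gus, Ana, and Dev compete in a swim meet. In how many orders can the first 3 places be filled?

504

There are 9 choices for 1st place, 8 for 2nd, and 7 for 3rd.
That gives 9 × 8 × 7 = 504.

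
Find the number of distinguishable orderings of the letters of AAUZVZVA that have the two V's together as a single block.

Treat the 2 copies of V as a single block. The multiset to arrange is then {VV, A, A, A, U, Z, Z}, 7 items in all.
That gives (7)!/(3!·2!) = 420 arrangements.

420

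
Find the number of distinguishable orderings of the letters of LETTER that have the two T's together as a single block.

Treat the 2 copies of T as a single block. The multiset to arrange is then {TT, E, E, L, R}, 5 items in all.
That gives (5)!/(2!) = 60 arrangements.

60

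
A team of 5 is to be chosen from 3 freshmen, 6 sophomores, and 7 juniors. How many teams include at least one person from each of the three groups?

2730

Unrestricted: C(16,5) = 4368 ways to pick any 5 of the 16.
Subtract selections that omit an entire group: no freshmen → C(13,5) = 1287; no sophomores → C(10,5) = 252; no juniors → C(9,5) = 126.
Add back selections omitting two groups (i.e. drawn from a single group): C(3,5) + C(6,5) + C(7,5) = 27.
By inclusion–exclusion: 4368 − 1665 + 27 = 2730.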